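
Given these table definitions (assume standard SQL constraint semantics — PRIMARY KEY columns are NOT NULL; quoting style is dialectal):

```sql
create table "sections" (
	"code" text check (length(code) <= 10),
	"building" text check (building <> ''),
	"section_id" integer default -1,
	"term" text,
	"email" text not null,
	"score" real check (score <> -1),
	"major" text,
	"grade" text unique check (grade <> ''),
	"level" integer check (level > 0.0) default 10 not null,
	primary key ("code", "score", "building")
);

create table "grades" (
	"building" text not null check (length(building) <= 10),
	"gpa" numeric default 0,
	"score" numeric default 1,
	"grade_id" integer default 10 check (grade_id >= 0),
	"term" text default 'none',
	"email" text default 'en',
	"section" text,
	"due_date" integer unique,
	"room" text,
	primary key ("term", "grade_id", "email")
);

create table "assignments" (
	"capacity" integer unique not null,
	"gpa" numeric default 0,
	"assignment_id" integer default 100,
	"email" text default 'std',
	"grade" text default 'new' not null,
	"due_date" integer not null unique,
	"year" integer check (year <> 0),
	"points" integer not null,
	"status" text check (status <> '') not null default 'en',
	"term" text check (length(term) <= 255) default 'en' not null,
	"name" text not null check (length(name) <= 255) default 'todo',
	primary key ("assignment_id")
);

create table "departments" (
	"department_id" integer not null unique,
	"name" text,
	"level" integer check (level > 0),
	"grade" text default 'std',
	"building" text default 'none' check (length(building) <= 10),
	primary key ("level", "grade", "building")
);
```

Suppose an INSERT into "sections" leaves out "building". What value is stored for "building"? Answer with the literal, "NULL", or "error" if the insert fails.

building has no DEFAULT clause.
Omitting it would insert NULL, but it is part of the PRIMARY KEY, so the INSERT fails.

error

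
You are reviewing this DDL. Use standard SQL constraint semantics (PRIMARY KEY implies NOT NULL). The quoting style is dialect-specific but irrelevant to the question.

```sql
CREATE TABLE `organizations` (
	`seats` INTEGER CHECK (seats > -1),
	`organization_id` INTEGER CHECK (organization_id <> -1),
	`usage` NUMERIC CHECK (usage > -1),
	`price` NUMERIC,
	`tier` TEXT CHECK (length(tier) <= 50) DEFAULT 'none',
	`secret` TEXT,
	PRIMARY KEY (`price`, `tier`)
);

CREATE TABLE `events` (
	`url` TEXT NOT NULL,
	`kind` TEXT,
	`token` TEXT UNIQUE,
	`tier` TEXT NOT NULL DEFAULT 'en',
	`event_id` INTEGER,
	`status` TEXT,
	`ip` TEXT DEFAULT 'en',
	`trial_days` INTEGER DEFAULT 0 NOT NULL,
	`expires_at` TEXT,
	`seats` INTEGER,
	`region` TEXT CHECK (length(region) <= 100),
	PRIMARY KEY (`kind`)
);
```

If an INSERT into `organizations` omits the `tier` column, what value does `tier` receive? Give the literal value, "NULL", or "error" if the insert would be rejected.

tier has an explicit DEFAULT 'none'.
When the column is omitted from an INSERT, that default is used.

'none'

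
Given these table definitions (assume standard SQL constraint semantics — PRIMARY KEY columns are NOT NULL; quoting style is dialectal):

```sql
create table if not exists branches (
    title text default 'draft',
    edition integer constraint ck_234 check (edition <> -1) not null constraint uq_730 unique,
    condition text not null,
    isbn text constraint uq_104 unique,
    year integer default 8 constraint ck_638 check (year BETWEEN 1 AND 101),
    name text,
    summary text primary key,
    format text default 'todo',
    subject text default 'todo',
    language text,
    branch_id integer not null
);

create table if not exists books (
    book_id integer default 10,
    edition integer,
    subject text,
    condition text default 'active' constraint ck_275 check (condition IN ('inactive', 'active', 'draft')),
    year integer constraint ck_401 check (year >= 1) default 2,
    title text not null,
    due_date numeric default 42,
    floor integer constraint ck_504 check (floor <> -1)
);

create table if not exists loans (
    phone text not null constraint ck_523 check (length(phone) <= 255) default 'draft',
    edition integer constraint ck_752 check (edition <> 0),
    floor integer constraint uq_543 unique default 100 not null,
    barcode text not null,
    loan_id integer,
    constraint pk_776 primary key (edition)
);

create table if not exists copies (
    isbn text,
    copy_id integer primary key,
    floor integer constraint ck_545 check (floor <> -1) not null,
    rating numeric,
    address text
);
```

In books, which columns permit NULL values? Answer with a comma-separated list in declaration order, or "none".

book_id, edition, subject, condition, year, due_date, floor

- book_id: DEFAULT only fills an omitted column; an explicit NULL is still allowed → nullable.
- edition: no NOT NULL constraint applies → nullable.
- subject: no NOT NULL constraint applies → nullable.
- condition: CHECK does not forbid NULL (a CHECK constraint passes when its expression is NULL) → nullable.
- year: CHECK does not forbid NULL (a CHECK constraint passes when its expression is NULL) → nullable.
- title: declared NOT NULL → not nullable.
- due_date: DEFAULT only fills an omitted column; an explicit NULL is still allowed → nullable.
- floor: CHECK does not forbid NULL (a CHECK constraint passes when its expression is NULL) → nullable.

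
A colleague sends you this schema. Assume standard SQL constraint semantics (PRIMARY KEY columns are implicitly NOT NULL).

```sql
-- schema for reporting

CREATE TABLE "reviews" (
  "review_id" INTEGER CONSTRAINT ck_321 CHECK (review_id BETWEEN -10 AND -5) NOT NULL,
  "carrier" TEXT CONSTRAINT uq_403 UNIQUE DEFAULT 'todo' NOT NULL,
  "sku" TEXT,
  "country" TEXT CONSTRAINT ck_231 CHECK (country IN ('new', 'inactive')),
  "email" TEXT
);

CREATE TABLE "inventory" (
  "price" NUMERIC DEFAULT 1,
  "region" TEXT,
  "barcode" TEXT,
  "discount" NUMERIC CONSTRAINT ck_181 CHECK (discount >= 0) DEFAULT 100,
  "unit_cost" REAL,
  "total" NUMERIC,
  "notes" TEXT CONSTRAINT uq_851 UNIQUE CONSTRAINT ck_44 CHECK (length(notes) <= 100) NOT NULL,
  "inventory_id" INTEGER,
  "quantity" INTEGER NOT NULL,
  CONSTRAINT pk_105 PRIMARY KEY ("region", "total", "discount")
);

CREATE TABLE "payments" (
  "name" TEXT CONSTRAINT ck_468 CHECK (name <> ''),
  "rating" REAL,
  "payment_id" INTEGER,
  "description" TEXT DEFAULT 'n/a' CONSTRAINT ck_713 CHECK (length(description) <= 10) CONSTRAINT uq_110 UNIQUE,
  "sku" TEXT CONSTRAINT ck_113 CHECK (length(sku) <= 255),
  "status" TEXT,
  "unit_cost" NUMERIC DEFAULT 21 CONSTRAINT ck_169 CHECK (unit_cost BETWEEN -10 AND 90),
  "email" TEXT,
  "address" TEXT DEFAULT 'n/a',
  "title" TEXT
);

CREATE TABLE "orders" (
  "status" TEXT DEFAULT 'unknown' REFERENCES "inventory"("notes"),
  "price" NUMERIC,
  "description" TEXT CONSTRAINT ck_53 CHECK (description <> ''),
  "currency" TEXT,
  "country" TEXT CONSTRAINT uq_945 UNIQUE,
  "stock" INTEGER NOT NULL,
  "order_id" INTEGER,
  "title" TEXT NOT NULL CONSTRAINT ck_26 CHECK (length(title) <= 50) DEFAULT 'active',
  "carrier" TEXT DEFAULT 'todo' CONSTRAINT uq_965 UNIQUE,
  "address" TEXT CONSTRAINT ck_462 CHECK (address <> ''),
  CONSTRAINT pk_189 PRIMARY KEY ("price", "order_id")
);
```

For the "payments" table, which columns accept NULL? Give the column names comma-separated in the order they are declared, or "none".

name, rating, payment_id, description, sku, status, unit_cost, email, address, title

- name: CHECK does not forbid NULL (a CHECK constraint passes when its expression is NULL) → nullable.
- rating: no NOT NULL constraint applies → nullable.
- payment_id: no NOT NULL constraint applies → nullable.
- description: CHECK does not forbid NULL (a CHECK constraint passes when its expression is NULL) → nullable.
- sku: CHECK does not forbid NULL (a CHECK constraint passes when its expression is NULL) → nullable.
- status: no NOT NULL constraint applies → nullable.
- unit_cost: CHECK does not forbid NULL (a CHECK constraint passes when its expression is NULL) → nullable.
- email: no NOT NULL constraint applies → nullable.
- address: DEFAULT only fills an omitted column; an explicit NULL is still allowed → nullable.
- title: no NOT NULL constraint applies → nullable.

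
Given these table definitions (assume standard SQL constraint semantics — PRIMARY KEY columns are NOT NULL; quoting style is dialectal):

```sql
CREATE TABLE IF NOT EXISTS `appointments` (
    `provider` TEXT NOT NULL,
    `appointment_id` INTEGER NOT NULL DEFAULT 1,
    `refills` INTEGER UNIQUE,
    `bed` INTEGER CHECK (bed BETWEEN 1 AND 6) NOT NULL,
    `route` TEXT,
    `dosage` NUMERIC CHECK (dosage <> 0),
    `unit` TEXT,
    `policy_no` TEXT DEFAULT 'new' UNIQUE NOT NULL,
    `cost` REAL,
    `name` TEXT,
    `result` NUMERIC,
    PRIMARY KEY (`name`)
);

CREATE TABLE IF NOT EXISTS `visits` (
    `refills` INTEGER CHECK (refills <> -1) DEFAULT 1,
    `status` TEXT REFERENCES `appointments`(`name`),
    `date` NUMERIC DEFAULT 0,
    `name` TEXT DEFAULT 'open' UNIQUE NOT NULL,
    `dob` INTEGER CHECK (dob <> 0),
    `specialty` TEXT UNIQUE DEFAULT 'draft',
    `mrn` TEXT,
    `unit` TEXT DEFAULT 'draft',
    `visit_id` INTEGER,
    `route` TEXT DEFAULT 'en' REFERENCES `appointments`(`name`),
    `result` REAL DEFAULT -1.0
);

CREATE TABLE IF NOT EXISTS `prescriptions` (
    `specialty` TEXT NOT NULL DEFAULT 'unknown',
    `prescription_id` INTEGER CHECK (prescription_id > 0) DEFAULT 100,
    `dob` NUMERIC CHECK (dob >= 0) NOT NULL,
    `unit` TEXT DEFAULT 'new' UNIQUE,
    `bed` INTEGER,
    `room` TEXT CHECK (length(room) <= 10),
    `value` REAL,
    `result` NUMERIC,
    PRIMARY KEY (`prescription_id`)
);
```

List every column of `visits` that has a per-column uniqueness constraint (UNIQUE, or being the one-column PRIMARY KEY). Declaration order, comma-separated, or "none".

- refills: no UNIQUE or single-column PK constraint.
- status: no UNIQUE or single-column PK constraint.
- date: no UNIQUE or single-column PK constraint.
- name: declared UNIQUE → unique.
- dob: no UNIQUE or single-column PK constraint.
- specialty: declared UNIQUE → unique.
- mrn: no UNIQUE or single-column PK constraint.
- unit: no UNIQUE or single-column PK constraint.
- visit_id: no UNIQUE or single-column PK constraint.
- route: no UNIQUE or single-column PK constraint.
- result: no UNIQUE or single-column PK constraint.

name, specialty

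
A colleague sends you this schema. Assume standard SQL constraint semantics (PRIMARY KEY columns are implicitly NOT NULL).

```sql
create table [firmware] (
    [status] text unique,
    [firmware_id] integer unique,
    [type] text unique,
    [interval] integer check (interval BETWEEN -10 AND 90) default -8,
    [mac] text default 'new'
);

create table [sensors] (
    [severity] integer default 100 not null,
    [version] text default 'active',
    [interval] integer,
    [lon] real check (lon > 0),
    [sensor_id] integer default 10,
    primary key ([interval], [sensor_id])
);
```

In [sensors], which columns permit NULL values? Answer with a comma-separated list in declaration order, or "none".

version, lon

- severity: declared NOT NULL → not nullable.
- version: DEFAULT only fills an omitted column; an explicit NULL is still allowed → nullable.
- interval: part of the PRIMARY KEY, which implies NOT NULL → not nullable.
- lon: CHECK does not forbid NULL (a CHECK constraint passes when its expression is NULL) → nullable.
- sensor_id: part of the PRIMARY KEY, which implies NOT NULL → not nullable.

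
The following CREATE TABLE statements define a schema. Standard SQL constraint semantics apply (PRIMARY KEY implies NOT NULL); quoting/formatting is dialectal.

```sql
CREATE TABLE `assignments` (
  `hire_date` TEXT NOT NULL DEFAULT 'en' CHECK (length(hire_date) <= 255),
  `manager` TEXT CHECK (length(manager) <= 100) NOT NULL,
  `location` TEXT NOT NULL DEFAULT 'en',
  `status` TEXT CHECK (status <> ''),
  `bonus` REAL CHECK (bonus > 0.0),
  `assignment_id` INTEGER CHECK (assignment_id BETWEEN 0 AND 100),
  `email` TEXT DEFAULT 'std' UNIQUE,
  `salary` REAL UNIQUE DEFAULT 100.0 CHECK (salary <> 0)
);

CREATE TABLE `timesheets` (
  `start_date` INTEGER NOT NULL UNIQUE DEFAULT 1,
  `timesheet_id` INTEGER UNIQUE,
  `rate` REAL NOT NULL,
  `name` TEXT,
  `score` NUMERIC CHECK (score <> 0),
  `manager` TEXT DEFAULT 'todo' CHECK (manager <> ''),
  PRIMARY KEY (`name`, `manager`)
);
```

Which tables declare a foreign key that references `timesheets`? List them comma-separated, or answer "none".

none

No REFERENCES clause anywhere in the schema names timesheets.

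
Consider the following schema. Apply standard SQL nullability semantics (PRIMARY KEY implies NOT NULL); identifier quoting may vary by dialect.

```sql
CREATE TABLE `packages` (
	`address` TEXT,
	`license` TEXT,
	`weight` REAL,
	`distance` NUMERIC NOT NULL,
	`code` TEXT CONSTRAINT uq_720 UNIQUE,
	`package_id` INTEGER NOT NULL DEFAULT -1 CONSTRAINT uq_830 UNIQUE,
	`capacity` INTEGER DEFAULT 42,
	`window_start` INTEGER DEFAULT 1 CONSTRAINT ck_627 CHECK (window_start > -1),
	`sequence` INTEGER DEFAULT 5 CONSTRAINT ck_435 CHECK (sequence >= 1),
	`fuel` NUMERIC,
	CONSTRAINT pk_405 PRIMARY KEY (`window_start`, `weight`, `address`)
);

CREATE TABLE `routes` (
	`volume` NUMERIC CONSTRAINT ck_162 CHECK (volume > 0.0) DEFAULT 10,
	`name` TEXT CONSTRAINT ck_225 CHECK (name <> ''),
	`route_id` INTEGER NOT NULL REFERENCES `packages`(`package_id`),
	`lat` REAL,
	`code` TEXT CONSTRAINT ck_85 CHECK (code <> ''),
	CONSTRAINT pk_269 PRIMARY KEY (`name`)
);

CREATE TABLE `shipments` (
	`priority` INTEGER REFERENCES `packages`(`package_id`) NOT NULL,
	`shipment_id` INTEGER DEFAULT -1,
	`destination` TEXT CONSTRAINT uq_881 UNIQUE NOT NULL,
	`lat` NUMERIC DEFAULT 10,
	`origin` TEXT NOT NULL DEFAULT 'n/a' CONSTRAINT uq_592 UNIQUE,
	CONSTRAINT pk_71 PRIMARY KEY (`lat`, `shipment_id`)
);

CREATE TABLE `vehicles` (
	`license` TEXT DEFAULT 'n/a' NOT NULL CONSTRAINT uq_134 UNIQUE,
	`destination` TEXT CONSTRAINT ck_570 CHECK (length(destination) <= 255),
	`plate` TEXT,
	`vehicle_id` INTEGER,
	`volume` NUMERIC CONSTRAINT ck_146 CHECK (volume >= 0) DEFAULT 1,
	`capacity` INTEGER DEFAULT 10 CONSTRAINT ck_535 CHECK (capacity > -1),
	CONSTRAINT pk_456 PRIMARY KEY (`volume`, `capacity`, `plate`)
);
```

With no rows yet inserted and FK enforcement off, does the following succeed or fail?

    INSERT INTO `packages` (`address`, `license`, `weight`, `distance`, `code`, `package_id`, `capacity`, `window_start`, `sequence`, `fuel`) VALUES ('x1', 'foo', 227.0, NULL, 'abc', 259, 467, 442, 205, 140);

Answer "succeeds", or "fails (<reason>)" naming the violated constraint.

distance is explicitly set to NULL, but distance is declared NOT NULL.

fails (NOT NULL on distance)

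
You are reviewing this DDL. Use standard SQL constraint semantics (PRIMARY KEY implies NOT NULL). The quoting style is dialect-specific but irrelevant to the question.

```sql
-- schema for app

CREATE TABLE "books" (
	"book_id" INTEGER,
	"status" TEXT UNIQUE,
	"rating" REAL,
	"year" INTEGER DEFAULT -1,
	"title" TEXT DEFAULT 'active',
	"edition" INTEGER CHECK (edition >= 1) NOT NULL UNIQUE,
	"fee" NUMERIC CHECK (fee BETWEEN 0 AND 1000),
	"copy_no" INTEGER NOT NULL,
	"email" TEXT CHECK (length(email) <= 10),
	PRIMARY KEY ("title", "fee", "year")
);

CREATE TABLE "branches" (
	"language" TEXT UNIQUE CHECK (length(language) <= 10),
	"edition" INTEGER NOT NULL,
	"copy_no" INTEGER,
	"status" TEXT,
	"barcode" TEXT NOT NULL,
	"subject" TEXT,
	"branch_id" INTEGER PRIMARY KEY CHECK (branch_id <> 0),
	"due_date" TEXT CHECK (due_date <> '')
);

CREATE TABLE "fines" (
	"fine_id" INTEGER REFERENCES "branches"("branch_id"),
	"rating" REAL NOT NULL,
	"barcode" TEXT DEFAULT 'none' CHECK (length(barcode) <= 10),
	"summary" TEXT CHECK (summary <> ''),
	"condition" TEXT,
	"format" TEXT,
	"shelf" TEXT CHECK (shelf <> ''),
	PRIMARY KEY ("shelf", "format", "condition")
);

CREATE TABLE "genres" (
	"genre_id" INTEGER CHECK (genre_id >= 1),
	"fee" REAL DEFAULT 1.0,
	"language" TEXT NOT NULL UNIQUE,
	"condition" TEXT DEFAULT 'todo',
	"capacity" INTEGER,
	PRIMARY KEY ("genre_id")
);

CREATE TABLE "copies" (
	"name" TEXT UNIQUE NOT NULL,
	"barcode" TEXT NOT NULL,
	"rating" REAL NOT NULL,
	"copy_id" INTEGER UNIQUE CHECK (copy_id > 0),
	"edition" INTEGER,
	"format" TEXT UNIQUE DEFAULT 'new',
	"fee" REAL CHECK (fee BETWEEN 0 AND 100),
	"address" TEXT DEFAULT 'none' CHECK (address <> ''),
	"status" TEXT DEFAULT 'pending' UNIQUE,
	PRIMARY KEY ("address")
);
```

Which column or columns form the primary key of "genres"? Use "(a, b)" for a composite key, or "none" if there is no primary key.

genre_id is declared PRIMARY KEY as a table-level PRIMARY KEY clause.

genre_id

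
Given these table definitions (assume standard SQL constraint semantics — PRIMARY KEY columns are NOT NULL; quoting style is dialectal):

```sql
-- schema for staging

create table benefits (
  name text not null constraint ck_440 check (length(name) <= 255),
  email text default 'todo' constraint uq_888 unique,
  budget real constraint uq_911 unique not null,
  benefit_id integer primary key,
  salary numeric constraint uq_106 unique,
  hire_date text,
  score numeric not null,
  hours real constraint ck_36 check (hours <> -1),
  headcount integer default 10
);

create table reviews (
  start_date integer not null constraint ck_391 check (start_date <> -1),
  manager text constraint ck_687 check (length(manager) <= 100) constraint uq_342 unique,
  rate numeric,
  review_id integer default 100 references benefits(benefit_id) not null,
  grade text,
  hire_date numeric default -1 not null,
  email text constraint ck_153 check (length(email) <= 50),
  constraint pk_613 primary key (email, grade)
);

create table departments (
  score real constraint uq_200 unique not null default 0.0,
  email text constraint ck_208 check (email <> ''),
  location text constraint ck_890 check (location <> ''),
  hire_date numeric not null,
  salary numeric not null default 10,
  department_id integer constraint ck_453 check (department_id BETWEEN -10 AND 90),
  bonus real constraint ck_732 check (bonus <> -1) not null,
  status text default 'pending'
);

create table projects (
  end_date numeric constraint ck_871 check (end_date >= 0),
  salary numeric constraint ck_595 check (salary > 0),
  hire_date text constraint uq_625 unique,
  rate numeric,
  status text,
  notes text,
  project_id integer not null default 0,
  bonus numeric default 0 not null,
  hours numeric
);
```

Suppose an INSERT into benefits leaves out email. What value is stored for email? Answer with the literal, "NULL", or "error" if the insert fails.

email has an explicit DEFAULT 'todo'.
When the column is omitted from an INSERT, that default is used.

'todo'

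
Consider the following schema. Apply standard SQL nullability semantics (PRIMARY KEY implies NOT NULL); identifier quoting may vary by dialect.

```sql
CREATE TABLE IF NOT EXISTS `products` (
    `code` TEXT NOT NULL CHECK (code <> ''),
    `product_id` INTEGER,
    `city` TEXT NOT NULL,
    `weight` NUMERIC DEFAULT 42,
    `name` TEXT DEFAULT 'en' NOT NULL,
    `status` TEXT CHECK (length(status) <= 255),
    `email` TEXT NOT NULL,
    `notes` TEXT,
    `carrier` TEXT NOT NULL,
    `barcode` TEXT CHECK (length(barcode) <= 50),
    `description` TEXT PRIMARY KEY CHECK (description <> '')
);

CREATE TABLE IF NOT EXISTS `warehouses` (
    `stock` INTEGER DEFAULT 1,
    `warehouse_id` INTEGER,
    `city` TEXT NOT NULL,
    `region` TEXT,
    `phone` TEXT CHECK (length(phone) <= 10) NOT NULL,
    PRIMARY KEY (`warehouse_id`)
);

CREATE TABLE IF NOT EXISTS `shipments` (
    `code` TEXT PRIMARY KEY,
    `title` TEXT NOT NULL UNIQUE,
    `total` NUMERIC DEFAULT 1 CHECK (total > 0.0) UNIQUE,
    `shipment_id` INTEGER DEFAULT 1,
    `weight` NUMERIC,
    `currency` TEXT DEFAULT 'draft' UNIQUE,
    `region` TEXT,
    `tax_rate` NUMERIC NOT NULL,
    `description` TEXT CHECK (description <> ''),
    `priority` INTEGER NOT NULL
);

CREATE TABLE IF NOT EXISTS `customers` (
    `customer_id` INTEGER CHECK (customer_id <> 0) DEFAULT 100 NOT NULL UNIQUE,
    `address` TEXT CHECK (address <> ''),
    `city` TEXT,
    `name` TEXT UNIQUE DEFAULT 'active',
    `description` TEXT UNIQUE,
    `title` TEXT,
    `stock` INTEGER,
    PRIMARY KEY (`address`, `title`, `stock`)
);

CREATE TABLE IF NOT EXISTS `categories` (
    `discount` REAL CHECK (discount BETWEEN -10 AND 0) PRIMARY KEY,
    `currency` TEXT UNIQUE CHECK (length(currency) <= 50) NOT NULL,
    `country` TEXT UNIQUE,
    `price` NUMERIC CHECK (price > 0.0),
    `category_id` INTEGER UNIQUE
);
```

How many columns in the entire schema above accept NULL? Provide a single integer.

19

products: 5 nullable (product_id, weight, status, notes, barcode — PK (description) and explicit NOT NULL columns excluded).
warehouses: 2 nullable (stock, region — PK (warehouse_id) and explicit NOT NULL columns excluded).
shipments: 6 nullable (total, shipment_id, weight, currency, region, description — PK (code) and explicit NOT NULL columns excluded).
customers: 3 nullable (city, name, description — PK (address, title, stock) and explicit NOT NULL columns excluded).
categories: 3 nullable (country, price, category_id — PK (discount) and explicit NOT NULL columns excluded).
Total: 5 + 2 + 6 + 3 + 3 = 19.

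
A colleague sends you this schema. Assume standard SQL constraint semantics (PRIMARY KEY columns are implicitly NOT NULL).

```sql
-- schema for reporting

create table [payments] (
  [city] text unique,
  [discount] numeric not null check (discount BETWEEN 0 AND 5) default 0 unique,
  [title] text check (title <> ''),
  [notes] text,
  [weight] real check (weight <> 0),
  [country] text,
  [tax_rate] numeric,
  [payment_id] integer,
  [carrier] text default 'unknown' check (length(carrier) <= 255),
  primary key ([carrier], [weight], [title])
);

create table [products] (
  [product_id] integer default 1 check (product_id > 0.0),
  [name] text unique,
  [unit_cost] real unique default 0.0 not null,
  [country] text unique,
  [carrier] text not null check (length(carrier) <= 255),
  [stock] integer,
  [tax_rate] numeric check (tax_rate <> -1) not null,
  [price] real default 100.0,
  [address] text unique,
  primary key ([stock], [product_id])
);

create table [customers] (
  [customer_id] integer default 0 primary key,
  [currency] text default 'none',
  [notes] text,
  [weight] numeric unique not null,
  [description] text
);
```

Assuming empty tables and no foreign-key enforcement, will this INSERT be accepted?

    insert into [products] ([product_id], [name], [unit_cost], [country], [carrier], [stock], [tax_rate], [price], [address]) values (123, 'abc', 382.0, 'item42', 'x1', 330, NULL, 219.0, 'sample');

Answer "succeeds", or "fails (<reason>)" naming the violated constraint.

tax_rate is explicitly set to NULL, but tax_rate is declared NOT NULL.

fails (NOT NULL on tax_rate)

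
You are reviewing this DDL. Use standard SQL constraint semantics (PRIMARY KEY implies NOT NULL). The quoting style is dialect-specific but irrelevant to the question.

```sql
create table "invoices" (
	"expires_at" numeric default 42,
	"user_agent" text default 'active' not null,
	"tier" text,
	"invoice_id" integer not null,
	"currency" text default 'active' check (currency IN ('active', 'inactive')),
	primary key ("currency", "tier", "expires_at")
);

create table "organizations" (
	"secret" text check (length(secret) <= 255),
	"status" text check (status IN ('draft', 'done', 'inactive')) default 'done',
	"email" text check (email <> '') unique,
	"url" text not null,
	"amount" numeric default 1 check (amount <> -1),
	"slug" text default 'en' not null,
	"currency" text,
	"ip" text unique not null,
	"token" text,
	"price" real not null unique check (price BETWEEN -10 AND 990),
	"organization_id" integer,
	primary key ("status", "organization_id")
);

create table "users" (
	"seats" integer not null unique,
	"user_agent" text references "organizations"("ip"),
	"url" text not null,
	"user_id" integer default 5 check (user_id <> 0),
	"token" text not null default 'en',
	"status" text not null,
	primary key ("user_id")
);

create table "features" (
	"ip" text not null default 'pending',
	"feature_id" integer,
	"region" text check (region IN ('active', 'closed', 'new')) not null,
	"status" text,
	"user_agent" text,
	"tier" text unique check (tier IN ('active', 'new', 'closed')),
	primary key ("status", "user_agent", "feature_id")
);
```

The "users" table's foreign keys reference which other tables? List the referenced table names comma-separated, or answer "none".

- user_agent REFERENCES organizations(ip).

organizations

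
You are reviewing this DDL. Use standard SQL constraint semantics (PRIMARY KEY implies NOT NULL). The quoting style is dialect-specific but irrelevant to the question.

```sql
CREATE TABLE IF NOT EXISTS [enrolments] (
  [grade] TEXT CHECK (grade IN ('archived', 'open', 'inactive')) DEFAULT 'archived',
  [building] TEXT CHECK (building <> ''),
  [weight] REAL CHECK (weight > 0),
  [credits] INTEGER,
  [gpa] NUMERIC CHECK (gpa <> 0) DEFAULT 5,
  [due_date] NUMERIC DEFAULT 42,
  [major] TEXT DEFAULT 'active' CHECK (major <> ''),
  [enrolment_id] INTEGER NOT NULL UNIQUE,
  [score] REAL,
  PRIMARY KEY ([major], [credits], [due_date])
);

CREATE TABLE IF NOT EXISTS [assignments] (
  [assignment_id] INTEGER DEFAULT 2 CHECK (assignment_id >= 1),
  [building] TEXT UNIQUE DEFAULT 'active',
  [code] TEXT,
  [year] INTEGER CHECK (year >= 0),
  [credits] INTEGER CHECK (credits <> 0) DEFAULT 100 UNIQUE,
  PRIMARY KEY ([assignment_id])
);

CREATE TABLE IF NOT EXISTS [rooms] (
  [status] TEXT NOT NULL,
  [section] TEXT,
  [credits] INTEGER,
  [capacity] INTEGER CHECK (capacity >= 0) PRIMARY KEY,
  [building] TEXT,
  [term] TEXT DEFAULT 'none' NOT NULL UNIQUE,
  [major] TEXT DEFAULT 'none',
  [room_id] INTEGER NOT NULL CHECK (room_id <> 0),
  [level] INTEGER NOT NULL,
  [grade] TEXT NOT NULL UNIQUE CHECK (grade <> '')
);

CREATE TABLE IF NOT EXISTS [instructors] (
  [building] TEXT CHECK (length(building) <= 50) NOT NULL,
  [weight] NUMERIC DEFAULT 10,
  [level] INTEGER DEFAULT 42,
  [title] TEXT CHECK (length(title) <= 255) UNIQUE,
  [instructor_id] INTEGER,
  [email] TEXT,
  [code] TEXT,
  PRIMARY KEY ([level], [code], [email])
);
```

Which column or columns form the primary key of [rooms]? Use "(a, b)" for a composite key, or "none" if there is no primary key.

capacity

capacity is declared PRIMARY KEY inline on the column.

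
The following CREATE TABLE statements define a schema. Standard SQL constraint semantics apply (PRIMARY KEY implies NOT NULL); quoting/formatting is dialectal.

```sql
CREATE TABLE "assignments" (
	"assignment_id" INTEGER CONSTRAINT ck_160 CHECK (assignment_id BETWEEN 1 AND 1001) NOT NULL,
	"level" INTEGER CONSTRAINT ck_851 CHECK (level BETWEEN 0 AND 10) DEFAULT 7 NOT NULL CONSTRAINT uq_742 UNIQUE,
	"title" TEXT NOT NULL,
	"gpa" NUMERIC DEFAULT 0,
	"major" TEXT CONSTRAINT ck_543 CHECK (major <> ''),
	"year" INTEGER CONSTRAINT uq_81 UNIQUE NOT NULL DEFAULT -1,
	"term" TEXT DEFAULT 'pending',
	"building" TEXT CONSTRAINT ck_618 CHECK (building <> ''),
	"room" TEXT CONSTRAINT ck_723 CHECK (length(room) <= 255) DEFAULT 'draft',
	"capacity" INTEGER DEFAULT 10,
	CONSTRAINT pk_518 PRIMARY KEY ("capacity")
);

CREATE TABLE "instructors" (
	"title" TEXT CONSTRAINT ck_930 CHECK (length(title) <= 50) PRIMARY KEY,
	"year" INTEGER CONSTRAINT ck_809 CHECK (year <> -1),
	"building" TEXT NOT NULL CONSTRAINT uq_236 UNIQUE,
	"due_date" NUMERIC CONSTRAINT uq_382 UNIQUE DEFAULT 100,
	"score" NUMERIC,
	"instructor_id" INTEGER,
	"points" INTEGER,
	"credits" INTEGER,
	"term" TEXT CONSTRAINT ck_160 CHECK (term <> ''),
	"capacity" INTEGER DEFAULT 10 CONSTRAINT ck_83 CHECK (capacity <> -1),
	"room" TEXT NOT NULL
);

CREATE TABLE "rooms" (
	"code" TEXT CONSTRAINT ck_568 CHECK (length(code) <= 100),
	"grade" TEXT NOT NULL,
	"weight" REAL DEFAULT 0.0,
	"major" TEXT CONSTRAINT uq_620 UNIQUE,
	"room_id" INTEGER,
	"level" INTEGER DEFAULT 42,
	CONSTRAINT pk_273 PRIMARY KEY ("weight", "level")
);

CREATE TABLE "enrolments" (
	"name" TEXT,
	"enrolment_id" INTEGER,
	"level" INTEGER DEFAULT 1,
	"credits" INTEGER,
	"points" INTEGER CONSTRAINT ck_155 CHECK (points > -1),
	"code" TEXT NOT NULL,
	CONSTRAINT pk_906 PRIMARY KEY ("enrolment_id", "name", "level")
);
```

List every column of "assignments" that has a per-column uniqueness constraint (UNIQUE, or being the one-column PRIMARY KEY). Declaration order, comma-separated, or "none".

- assignment_id: no UNIQUE or single-column PK constraint.
- level: declared UNIQUE → unique.
- title: no UNIQUE or single-column PK constraint.
- gpa: no UNIQUE or single-column PK constraint.
- major: no UNIQUE or single-column PK constraint.
- year: declared UNIQUE → unique.
- term: no UNIQUE or single-column PK constraint.
- building: no UNIQUE or single-column PK constraint.
- room: no UNIQUE or single-column PK constraint.
- capacity: single-column PRIMARY KEY → unique.

level, year, capacity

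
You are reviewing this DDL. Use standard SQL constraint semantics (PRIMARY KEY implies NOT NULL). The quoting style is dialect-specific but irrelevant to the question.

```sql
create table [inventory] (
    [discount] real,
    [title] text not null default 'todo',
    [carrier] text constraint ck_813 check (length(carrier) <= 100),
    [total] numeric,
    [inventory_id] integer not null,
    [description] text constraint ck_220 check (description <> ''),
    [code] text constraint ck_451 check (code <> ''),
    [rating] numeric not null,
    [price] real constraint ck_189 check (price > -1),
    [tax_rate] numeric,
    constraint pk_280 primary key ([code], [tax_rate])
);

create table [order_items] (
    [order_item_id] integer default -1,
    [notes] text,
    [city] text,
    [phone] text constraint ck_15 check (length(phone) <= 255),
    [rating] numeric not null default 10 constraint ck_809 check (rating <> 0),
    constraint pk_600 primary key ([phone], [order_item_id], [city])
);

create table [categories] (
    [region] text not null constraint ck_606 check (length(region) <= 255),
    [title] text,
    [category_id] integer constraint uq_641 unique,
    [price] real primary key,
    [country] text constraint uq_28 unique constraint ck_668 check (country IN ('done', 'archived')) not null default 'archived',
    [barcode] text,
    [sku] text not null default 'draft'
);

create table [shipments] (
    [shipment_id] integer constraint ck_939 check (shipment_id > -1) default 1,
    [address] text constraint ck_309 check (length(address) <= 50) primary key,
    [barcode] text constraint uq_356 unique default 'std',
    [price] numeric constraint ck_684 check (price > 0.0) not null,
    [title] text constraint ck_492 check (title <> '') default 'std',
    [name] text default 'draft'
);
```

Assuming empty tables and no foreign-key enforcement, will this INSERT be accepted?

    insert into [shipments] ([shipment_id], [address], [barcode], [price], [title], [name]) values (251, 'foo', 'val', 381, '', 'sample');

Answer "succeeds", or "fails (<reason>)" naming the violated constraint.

fails (CHECK on title)

The value '' for title violates CHECK (title <> '').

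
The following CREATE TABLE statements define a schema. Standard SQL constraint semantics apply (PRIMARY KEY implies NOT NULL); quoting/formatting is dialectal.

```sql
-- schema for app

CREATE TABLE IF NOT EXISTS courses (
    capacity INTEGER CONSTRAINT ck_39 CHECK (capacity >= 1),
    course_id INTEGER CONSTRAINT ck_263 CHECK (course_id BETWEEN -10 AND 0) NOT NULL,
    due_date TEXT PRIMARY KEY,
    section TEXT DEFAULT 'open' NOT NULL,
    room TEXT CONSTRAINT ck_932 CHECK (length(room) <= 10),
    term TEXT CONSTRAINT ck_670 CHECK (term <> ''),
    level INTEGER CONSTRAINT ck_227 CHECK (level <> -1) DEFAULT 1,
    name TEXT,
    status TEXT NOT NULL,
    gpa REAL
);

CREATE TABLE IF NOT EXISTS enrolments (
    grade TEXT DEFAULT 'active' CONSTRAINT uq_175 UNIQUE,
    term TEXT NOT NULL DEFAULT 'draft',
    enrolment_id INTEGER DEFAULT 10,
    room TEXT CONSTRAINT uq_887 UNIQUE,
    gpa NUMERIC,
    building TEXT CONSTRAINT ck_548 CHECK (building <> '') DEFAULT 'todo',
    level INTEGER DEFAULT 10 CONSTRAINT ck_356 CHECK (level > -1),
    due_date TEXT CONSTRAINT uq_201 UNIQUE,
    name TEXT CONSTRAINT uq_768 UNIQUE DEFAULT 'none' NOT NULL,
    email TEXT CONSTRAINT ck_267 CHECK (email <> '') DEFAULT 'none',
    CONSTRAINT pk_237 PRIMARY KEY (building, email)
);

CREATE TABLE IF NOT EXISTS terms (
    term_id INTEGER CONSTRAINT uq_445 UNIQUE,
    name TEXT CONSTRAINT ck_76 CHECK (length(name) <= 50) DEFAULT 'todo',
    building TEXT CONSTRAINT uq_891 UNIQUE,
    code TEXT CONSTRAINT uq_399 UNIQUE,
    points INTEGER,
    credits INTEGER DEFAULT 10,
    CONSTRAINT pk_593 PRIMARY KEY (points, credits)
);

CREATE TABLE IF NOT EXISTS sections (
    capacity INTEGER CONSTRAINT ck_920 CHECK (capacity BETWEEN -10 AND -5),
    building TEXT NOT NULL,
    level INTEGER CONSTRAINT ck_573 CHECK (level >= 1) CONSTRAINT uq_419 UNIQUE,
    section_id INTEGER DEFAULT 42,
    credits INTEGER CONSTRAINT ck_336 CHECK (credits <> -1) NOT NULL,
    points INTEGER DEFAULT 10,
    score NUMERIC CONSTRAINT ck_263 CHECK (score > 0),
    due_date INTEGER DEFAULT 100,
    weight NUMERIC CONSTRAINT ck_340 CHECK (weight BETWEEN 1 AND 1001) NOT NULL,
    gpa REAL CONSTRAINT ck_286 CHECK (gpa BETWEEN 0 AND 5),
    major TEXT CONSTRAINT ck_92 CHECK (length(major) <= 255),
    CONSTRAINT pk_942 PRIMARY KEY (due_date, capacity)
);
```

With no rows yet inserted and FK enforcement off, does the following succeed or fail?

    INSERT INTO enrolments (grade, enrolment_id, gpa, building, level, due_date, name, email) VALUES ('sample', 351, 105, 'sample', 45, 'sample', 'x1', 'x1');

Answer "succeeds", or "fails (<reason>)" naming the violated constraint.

succeeds

NOT NULL columns: building is supplied; email is supplied; name is supplied; term defaults to 'draft'.
CHECK constraints: 'sample' satisfies (building <> ''); 45 satisfies (level > -1); 'x1' satisfies (email <> '').
No constraint is violated.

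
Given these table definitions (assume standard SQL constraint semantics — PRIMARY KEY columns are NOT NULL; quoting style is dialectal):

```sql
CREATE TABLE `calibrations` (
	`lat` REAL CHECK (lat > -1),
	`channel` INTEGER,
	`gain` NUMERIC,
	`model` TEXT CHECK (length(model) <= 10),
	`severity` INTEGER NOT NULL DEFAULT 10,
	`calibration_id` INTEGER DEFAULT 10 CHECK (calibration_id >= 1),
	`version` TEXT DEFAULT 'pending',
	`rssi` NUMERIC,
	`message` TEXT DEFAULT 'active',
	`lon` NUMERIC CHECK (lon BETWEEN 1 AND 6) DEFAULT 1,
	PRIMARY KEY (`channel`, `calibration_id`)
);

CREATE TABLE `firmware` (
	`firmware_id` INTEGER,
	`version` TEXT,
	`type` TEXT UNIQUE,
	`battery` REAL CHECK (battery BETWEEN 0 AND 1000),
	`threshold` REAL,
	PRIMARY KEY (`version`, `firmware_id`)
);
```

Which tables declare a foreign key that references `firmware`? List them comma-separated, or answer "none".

No REFERENCES clause anywhere in the schema names firmware.

none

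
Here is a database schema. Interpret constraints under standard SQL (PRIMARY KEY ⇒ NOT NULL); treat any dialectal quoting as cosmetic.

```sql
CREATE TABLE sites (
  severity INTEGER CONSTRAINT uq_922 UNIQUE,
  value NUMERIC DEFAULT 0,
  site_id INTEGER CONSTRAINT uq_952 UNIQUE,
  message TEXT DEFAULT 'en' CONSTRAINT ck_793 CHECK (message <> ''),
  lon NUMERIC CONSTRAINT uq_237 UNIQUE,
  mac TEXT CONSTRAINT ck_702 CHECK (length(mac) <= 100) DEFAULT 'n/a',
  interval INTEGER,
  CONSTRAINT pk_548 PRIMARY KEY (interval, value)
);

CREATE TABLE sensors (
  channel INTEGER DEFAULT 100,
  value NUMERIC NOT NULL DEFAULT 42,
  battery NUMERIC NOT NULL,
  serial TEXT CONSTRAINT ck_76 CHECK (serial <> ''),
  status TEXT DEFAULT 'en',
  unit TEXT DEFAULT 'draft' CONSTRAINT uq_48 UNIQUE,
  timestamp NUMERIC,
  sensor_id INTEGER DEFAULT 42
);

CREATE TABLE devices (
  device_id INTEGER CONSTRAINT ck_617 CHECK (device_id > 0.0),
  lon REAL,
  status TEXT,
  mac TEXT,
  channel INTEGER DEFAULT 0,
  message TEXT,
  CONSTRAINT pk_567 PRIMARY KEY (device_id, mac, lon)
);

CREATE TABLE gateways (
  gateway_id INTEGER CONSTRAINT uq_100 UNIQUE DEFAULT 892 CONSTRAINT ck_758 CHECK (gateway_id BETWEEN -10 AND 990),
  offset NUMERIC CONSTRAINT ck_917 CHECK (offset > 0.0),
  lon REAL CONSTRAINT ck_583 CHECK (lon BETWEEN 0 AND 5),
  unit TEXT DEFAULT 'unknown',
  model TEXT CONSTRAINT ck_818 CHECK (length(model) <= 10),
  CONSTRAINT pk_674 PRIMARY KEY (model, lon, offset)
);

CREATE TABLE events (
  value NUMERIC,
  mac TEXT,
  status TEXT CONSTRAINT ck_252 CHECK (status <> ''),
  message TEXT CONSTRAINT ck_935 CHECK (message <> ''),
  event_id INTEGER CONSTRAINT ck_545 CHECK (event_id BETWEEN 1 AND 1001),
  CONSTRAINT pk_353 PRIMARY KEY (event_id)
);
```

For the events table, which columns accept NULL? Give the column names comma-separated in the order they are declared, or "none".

value, mac, status, message

- value: no NOT NULL constraint applies → nullable.
- mac: no NOT NULL constraint applies → nullable.
- status: CHECK does not forbid NULL (a CHECK constraint passes when its expression is NULL) → nullable.
- message: CHECK does not forbid NULL (a CHECK constraint passes when its expression is NULL) → nullable.
- event_id: part of the PRIMARY KEY, which implies NOT NULL → not nullable.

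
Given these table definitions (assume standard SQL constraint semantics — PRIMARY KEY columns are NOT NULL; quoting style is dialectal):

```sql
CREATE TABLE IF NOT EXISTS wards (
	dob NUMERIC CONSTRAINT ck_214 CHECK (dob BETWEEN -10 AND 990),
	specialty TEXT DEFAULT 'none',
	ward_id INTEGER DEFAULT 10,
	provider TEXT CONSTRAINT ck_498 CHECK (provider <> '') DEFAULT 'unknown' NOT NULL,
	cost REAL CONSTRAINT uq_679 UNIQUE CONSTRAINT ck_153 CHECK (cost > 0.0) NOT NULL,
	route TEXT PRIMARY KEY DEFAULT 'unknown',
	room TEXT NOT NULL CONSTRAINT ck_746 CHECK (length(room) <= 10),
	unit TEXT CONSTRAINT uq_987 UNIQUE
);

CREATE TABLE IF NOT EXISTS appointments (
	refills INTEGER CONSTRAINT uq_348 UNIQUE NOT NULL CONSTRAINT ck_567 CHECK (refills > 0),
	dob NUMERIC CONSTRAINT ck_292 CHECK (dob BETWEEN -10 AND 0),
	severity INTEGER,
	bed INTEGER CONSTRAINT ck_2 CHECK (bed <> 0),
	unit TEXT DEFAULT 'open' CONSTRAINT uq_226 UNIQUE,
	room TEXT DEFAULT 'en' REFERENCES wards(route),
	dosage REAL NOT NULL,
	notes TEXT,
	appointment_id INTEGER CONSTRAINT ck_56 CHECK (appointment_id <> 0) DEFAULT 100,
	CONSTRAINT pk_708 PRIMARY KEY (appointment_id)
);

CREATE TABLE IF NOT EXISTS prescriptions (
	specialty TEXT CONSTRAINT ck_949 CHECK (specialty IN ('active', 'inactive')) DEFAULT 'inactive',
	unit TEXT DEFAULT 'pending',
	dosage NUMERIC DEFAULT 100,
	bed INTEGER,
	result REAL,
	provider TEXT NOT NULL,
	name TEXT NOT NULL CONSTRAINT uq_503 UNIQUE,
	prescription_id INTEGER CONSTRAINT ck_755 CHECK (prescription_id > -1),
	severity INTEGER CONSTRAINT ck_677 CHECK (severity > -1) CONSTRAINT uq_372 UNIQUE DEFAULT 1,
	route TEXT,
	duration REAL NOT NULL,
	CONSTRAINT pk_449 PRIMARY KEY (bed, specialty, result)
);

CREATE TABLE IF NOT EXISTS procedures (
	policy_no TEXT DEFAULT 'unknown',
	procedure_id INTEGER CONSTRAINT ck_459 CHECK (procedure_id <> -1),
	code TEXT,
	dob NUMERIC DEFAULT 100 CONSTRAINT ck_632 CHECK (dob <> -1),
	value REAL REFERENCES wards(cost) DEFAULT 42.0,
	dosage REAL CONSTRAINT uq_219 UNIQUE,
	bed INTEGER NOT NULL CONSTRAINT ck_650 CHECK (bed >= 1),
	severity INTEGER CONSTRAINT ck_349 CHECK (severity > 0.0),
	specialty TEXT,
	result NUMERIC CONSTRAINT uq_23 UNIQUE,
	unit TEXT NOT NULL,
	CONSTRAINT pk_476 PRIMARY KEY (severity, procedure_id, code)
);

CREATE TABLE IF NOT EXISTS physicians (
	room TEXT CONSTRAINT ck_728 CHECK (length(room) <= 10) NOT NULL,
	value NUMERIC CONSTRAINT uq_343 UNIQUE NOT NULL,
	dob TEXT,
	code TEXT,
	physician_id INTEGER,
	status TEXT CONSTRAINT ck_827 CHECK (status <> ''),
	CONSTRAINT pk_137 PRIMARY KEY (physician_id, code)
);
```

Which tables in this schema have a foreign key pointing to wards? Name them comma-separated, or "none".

- appointments.room references wards(route).
- procedures.value references wards(cost).

appointments, procedures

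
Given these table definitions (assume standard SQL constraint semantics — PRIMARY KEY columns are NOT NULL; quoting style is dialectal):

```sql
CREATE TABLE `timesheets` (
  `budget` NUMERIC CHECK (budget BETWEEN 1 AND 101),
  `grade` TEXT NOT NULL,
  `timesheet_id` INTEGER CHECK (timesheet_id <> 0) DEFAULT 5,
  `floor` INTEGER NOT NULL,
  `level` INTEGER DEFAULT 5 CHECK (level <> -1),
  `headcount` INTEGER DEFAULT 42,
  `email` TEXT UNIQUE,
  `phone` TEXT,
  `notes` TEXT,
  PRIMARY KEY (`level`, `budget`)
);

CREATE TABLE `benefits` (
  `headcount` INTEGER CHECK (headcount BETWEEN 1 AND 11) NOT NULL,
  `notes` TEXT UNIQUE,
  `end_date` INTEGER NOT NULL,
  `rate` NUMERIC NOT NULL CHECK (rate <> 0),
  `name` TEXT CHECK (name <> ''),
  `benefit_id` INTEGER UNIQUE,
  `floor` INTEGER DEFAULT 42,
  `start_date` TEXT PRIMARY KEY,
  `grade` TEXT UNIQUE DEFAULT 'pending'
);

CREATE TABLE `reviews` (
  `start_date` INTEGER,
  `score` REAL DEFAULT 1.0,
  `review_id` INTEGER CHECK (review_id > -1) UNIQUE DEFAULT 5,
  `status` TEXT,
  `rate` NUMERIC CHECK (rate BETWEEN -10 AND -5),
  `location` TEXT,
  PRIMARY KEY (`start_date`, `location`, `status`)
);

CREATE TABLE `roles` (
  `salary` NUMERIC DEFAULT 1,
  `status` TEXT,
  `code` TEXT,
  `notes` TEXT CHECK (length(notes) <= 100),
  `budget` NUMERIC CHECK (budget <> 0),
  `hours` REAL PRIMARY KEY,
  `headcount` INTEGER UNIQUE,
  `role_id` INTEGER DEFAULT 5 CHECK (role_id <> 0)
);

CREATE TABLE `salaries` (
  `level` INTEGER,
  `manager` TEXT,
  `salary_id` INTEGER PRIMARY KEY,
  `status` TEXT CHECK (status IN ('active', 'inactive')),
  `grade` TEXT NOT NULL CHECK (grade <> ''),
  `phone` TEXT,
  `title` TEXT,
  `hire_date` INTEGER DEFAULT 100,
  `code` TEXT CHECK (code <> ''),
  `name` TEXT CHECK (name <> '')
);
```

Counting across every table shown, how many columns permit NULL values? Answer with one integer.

timesheets: 5 nullable (timesheet_id, headcount, email, phone, notes — PK (level, budget) and explicit NOT NULL columns excluded).
benefits: 5 nullable (notes, name, benefit_id, floor, grade — PK (start_date) and explicit NOT NULL columns excluded).
reviews: 3 nullable (score, review_id, rate — PK (start_date, location, status) and explicit NOT NULL columns excluded).
roles: 7 nullable (salary, status, code, notes, budget, headcount, role_id — PK (hours) and explicit NOT NULL columns excluded).
salaries: 8 nullable (level, manager, status, phone, title, hire_date, code, name — PK (salary_id) and explicit NOT NULL columns excluded).
Total: 5 + 5 + 3 + 7 + 8 = 28.

28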